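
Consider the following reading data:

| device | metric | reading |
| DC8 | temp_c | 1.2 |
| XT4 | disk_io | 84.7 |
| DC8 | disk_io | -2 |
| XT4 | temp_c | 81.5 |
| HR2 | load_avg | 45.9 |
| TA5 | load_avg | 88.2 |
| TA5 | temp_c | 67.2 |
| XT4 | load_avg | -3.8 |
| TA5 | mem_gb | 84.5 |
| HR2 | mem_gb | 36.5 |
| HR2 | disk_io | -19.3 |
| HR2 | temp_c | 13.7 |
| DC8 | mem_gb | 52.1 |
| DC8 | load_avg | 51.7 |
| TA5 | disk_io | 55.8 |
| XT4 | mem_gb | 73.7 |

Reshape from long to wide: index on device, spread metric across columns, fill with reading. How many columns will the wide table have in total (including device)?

5

1 column for device plus 4 distinct metric values → 5 columns.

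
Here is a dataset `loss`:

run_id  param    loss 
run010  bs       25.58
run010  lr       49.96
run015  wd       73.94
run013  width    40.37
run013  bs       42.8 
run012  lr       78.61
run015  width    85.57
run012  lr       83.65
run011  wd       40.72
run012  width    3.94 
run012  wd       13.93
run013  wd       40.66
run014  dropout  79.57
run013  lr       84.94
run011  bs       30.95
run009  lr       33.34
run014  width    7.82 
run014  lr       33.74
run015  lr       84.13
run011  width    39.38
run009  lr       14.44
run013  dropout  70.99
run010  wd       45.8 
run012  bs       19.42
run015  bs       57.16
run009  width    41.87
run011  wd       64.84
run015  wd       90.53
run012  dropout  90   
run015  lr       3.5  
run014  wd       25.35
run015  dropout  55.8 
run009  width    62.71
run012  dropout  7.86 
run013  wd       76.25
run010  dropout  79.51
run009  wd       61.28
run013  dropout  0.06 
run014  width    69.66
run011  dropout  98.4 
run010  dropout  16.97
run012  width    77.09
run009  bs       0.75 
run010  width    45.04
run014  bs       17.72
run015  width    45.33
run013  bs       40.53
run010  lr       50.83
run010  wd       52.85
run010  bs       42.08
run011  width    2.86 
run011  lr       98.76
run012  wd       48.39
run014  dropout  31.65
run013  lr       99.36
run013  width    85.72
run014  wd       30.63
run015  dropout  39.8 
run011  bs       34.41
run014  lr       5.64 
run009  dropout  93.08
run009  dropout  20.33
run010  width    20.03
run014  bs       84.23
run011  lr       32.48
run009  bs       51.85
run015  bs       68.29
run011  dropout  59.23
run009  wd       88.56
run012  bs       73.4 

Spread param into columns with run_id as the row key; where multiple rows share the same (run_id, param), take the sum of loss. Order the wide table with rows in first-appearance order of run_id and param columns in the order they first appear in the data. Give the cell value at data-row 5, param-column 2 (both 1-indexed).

131.24

With rows in first-appearance order of run_id, row 5 is run_id=run011. param columns in first-appearance order: bs, lr, wd, width, dropout; column 2 is lr.
Long rows with run_id=run011, param=lr: 98.76 + 32.48 = 131.24.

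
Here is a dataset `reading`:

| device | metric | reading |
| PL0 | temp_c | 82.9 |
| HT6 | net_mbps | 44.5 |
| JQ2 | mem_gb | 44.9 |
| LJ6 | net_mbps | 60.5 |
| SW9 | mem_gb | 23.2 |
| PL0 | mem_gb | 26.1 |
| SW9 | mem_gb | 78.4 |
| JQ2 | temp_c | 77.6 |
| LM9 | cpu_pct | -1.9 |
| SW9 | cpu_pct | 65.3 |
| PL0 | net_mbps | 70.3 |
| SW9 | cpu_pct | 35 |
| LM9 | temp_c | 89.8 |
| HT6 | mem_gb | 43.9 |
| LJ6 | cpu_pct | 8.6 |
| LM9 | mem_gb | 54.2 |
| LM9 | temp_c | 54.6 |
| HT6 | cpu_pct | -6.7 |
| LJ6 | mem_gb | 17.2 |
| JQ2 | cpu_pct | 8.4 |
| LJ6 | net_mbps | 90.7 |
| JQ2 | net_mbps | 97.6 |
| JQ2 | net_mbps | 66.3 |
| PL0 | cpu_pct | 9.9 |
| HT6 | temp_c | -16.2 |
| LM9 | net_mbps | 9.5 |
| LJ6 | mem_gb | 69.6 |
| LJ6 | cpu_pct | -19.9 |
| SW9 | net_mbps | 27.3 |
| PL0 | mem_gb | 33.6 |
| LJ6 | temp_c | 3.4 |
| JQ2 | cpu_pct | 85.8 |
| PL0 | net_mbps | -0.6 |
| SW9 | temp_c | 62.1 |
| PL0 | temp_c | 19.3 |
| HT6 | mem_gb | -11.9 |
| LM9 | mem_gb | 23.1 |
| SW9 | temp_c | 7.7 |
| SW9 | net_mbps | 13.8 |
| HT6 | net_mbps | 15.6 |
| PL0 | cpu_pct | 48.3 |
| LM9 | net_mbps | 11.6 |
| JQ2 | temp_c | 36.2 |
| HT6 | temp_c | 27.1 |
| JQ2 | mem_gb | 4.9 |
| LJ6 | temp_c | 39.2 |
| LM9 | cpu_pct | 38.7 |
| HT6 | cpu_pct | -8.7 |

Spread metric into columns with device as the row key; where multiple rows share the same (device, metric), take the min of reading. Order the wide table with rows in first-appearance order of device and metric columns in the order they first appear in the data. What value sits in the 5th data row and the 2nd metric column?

With rows in first-appearance order of device, row 5 is device=SW9. metric columns in first-appearance order: temp_c, net_mbps, mem_gb, cpu_pct; column 2 is net_mbps.
Long rows with device=SW9, metric=net_mbps: min(27.3, 13.8) = 13.8.

13.8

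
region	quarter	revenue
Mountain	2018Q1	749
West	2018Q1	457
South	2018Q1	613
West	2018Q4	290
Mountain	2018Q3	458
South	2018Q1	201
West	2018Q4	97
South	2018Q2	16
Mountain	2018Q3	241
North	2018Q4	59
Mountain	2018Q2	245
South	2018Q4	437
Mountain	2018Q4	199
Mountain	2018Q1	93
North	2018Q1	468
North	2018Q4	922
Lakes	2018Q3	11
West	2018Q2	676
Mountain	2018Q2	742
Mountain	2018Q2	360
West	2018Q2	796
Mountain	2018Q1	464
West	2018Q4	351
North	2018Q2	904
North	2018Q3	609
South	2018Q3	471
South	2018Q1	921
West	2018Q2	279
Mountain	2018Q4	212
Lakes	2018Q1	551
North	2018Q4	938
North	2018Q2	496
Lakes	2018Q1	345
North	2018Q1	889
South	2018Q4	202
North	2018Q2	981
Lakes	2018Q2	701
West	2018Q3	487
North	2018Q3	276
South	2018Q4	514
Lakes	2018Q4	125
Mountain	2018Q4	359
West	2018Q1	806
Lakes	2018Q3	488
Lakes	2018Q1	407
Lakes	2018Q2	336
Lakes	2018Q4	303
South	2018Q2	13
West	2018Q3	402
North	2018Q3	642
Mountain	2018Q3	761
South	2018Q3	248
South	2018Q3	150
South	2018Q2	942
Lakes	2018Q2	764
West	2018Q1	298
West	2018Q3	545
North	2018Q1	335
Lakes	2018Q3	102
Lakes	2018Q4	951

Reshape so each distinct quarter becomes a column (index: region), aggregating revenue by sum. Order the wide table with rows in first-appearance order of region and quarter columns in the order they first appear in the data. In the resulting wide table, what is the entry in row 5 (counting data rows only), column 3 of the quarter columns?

With rows in first-appearance order of region, row 5 is region=Lakes. quarter columns in first-appearance order: 2018Q1, 2018Q4, 2018Q3, 2018Q2; column 3 is 2018Q3.
Long rows with region=Lakes, quarter=2018Q3: 11 + 488 + 102 = 601.

601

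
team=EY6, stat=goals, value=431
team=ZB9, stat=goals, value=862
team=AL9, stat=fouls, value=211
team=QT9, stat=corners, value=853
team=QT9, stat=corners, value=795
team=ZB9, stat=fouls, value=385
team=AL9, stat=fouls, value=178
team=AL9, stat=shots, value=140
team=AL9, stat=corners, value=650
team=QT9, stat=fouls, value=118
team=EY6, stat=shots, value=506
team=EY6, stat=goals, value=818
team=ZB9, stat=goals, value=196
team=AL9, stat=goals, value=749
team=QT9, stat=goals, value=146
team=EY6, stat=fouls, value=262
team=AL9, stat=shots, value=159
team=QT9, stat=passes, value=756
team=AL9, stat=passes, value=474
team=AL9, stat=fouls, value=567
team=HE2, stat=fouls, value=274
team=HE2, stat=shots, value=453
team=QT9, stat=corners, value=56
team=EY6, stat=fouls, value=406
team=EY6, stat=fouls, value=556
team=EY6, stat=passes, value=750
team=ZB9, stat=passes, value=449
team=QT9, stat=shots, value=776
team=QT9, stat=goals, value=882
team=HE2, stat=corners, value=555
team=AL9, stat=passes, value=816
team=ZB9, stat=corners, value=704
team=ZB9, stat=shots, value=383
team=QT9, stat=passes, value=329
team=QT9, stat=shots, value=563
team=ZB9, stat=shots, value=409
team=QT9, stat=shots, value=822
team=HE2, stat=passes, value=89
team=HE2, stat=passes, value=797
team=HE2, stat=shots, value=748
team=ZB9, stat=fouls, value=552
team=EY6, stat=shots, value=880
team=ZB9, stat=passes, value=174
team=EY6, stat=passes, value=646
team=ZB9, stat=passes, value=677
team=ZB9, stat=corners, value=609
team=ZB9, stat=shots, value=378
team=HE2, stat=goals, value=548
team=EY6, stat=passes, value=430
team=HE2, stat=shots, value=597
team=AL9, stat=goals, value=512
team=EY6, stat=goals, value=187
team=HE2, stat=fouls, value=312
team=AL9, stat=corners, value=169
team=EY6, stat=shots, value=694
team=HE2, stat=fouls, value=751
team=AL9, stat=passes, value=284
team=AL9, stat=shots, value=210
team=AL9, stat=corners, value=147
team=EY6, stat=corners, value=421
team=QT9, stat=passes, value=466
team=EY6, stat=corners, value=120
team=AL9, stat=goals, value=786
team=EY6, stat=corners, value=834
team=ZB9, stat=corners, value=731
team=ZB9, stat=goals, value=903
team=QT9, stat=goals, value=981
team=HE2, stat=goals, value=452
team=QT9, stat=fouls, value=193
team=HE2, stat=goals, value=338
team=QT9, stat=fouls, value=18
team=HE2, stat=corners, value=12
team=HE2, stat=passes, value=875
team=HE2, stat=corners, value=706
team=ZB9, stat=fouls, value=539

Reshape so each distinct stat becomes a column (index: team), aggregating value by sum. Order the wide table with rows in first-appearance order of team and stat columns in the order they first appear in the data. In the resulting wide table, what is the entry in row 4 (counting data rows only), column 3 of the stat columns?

With rows in first-appearance order of team, row 4 is team=QT9. stat columns in first-appearance order: goals, fouls, corners, shots, passes; column 3 is corners.
Long rows with team=QT9, stat=corners: 853 + 795 + 56 = 1704.

1704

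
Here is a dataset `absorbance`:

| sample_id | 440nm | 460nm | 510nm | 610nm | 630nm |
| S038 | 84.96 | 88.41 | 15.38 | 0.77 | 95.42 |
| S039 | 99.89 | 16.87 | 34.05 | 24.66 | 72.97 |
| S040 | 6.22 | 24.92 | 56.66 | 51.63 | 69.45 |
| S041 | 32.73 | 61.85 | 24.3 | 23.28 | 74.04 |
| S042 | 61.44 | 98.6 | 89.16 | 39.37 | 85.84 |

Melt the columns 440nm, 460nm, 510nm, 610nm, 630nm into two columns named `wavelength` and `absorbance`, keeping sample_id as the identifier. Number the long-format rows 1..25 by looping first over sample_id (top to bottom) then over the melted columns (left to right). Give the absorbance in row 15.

69.45

25 rows total (5 × 5). Row 15: index ⌊(15-1)/5⌋ = 2 into sample_id → S040; (15-1) mod 5 = 4 into the melted columns → 630nm.
So row 15 is (S040, 630nm, 69.45); absorbance = 69.45.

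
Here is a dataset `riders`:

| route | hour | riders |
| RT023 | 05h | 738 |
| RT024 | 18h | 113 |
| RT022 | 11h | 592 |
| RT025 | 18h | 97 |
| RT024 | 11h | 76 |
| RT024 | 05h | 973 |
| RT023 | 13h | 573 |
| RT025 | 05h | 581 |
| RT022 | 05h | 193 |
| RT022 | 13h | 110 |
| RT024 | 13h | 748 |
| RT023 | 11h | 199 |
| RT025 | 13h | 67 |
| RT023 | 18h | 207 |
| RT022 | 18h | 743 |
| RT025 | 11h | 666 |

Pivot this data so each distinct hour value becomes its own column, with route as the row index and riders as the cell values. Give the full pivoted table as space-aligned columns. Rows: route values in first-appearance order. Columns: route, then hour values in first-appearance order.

route  05h  18h  11h  13h
RT023  738  207  199  573
RT024  973  113  76   748
RT022  193  743  592  110
RT025  581  97   666  67 

Columns: route plus the 4 distinct hour values (05h, 18h, 11h, 13h).
For example, row RT023 column 05h takes riders=738 from the long row (RT023, 05h).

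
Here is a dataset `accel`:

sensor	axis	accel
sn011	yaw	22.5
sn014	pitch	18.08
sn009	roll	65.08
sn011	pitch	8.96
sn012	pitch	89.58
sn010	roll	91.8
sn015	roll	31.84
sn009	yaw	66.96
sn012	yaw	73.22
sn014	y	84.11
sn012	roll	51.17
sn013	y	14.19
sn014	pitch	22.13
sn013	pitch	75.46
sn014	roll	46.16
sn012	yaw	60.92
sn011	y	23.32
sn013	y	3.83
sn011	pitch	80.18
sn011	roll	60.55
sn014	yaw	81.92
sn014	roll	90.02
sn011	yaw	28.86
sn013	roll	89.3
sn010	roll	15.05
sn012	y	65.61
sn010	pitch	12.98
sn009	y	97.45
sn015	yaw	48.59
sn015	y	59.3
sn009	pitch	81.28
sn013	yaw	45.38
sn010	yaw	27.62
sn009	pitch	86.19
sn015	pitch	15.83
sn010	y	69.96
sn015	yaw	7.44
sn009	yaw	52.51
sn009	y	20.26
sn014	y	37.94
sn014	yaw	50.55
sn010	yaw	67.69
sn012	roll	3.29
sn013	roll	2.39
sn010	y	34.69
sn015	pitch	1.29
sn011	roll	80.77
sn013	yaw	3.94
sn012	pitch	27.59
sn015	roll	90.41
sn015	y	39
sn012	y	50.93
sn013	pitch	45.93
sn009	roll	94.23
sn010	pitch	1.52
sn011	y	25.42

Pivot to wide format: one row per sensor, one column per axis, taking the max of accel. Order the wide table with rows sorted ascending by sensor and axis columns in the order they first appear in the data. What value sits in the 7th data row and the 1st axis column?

48.59

With rows sorted ascending by sensor, row 7 is sensor=sn015. axis columns in first-appearance order: yaw, pitch, roll, y; column 1 is yaw.
Long rows with sensor=sn015, axis=yaw: max(48.59, 7.44) = 48.59.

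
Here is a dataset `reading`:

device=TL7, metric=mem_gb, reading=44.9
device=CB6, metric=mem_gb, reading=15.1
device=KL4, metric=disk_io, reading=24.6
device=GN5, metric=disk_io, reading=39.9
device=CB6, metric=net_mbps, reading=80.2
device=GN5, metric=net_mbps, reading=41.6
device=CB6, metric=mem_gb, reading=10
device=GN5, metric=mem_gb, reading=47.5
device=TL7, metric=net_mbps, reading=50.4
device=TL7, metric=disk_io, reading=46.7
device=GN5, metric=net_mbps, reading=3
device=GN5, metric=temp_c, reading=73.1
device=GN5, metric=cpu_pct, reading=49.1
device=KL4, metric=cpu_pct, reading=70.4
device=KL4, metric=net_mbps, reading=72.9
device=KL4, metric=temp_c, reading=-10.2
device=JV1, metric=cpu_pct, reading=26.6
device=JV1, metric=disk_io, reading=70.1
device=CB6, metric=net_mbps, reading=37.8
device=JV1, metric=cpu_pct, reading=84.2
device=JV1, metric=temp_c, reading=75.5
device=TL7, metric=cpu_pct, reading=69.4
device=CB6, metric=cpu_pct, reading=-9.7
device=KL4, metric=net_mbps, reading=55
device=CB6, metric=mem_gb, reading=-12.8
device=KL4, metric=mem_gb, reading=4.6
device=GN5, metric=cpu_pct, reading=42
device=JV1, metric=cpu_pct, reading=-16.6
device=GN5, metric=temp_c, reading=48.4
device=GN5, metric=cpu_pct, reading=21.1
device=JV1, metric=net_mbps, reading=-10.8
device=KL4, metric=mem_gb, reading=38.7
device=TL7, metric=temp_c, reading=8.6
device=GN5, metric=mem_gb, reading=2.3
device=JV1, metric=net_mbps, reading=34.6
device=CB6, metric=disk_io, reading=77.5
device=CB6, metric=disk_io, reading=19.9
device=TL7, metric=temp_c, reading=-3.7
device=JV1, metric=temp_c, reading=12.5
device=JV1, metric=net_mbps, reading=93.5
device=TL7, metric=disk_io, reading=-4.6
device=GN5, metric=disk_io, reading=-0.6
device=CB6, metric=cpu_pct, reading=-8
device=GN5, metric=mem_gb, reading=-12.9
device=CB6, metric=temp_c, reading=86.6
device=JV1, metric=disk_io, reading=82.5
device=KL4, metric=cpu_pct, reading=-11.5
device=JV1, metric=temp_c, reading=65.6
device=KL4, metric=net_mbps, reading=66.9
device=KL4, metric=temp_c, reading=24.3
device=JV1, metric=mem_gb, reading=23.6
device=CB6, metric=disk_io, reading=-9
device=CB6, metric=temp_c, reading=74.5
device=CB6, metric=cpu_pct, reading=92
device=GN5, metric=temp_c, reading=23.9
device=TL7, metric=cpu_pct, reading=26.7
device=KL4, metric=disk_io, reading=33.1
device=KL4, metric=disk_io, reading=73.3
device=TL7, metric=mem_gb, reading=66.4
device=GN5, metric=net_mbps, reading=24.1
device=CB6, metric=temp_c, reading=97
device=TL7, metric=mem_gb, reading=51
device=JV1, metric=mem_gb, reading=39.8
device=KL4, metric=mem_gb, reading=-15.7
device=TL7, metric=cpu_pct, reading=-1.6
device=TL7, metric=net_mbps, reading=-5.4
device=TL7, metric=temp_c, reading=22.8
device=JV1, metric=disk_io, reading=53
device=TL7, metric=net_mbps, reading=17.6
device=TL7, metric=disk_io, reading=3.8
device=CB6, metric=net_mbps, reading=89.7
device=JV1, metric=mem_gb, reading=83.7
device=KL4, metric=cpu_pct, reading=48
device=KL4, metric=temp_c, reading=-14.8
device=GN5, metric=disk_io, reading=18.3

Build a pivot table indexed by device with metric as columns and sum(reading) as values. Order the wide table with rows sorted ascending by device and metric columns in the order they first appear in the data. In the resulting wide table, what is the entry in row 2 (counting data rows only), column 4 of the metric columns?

With rows sorted ascending by device, row 2 is device=GN5. metric columns in first-appearance order: mem_gb, disk_io, net_mbps, temp_c, cpu_pct; column 4 is temp_c.
Long rows with device=GN5, metric=temp_c: 73.1 + 48.4 + 23.9 = 145.4.

145.4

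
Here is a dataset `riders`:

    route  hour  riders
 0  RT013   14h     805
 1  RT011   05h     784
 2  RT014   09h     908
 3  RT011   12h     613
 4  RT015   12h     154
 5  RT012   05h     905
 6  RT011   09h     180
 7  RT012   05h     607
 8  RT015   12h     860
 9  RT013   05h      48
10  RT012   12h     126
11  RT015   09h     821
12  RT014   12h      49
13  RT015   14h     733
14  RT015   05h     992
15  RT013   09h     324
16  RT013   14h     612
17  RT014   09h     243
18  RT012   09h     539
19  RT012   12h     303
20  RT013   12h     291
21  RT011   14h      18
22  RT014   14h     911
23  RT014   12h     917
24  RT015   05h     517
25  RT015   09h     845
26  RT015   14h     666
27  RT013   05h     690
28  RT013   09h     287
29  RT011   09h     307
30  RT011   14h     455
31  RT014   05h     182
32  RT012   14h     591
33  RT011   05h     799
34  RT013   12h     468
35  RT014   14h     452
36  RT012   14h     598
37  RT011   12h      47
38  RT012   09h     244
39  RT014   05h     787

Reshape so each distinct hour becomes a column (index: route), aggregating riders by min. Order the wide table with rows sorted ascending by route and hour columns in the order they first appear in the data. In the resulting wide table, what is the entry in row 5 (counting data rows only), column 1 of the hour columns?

666

With rows sorted ascending by route, row 5 is route=RT015. hour columns in first-appearance order: 14h, 05h, 09h, 12h; column 1 is 14h.
Long rows with route=RT015, hour=14h: min(733, 666) = 666.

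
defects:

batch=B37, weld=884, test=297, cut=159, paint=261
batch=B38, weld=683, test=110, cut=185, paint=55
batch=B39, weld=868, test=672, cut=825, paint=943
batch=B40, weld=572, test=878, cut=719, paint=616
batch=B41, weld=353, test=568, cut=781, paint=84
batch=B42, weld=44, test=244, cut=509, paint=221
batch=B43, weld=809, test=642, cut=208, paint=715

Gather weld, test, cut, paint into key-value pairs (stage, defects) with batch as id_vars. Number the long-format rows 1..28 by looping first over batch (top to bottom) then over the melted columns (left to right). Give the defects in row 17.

28 rows total (7 × 4). Row 17: index ⌊(17-1)/4⌋ = 4 into batch → B41; (17-1) mod 4 = 0 into the melted columns → weld.
So row 17 is (B41, weld, 353); defects = 353.

353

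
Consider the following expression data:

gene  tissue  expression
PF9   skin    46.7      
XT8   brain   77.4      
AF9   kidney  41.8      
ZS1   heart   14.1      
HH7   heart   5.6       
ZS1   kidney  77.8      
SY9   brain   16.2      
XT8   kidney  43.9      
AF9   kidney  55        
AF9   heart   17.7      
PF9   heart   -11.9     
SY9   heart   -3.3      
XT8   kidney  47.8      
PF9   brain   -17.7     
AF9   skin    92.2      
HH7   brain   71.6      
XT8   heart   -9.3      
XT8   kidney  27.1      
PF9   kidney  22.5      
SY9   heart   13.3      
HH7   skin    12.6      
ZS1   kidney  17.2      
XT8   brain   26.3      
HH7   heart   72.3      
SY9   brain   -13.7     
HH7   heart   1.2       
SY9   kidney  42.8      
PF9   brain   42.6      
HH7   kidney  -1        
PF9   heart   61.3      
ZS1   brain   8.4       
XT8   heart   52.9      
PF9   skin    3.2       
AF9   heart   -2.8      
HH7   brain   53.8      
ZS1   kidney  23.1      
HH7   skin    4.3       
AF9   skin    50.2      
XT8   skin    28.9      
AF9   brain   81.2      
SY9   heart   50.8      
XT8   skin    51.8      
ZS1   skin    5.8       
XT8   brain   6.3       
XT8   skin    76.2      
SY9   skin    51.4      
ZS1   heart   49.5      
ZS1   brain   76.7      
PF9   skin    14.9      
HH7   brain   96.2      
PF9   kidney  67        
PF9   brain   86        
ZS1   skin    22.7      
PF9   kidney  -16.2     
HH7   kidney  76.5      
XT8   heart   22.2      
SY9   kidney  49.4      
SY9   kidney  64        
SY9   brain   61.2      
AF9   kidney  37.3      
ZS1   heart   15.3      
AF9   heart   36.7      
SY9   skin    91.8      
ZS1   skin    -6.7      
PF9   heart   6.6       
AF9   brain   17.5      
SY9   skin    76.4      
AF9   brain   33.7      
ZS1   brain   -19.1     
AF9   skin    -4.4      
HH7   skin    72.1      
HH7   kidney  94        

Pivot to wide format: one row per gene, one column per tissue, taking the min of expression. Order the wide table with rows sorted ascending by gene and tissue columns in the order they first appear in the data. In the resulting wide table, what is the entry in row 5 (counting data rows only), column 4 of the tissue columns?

-9.3

With rows sorted ascending by gene, row 5 is gene=XT8. tissue columns in first-appearance order: skin, brain, kidney, heart; column 4 is heart.
Long rows with gene=XT8, tissue=heart: min(-9.3, 52.9, 22.2) = -9.3.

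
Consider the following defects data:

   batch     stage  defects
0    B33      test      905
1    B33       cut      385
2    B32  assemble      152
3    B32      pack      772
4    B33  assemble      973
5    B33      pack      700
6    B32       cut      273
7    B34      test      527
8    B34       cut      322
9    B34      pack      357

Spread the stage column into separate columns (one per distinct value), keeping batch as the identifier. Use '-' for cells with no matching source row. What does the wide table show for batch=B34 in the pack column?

The long row with batch=B34, stage=pack has defects=357.

357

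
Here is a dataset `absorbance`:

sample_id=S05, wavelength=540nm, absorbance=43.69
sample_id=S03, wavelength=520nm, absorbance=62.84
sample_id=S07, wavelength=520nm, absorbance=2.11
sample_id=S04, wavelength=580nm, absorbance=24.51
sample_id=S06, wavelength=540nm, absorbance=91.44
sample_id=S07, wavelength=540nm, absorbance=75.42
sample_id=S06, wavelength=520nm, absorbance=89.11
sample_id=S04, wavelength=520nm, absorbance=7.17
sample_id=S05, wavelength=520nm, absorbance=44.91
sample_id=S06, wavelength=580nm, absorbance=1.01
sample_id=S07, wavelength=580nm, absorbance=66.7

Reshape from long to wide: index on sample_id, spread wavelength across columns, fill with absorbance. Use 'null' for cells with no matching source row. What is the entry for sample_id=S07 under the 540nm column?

The long row with sample_id=S07, wavelength=540nm has absorbance=75.42.

75.42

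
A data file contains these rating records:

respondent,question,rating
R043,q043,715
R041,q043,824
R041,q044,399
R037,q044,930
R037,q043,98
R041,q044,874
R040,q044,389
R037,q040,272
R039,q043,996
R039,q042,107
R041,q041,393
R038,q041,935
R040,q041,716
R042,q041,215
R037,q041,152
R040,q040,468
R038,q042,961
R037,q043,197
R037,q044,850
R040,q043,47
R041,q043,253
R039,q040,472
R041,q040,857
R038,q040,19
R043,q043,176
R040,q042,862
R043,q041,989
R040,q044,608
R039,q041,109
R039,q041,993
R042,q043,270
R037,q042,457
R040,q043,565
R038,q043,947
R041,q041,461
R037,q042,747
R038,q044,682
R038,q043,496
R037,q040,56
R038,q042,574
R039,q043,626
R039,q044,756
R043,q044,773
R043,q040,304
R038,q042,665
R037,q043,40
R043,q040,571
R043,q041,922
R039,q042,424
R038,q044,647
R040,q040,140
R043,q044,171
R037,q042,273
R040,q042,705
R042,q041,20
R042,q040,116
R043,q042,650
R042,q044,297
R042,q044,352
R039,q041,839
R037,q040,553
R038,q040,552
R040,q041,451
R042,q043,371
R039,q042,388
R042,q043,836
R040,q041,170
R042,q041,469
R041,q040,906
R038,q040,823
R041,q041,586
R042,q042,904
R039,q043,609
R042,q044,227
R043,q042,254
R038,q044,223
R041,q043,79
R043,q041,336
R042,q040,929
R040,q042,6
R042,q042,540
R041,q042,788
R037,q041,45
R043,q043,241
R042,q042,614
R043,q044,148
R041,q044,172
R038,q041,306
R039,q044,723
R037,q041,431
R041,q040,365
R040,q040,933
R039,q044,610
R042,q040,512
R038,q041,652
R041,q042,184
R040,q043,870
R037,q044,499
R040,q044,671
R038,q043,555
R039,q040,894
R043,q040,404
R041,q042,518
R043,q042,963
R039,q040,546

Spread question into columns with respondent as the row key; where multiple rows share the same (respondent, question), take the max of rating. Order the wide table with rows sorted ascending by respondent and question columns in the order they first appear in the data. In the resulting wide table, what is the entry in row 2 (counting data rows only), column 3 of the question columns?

823

With rows sorted ascending by respondent, row 2 is respondent=R038. question columns in first-appearance order: q043, q044, q040, q042, q041; column 3 is q040.
Long rows with respondent=R038, question=q040: max(19, 552, 823) = 823.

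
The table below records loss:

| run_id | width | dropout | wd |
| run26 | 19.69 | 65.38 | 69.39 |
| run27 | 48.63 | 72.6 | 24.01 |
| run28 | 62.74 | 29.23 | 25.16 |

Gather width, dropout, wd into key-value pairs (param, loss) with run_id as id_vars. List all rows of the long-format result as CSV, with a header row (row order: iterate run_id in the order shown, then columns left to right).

run_id,param,loss
run26,width,19.69
run26,dropout,65.38
run26,wd,69.39
run27,width,48.63
run27,dropout,72.6
run27,wd,24.01
run28,width,62.74
run28,dropout,29.23
run28,wd,25.16

Each (run_id, column) pair becomes one row: 3 × 3 = 9 rows.
For example, (run26, width) → loss=19.69.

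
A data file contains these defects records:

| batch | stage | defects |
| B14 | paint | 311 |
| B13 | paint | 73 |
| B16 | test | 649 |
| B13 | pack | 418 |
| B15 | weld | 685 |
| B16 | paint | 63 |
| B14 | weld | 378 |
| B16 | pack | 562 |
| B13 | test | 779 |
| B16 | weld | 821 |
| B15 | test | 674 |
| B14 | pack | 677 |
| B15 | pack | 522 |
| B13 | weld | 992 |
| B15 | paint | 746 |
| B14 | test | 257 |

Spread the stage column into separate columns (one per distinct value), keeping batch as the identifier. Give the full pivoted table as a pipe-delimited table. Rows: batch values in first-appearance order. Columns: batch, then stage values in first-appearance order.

Columns: batch plus the 4 distinct stage values (paint, test, pack, weld).
For example, row B14 column paint takes defects=311 from the long row (B14, paint).

| batch | paint | test | pack | weld |
| B14 | 311 | 257 | 677 | 378 |
| B13 | 73 | 779 | 418 | 992 |
| B16 | 63 | 649 | 562 | 821 |
| B15 | 746 | 674 | 522 | 685 |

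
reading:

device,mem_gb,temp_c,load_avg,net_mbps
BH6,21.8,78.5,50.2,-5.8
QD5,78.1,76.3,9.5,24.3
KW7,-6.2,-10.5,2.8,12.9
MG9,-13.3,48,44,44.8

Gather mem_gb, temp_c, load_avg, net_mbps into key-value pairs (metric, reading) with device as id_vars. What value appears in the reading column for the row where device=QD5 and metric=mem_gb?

78.1

Unpivoting turns each (device, wide-column) pair into one long row.
The wide cell at row QD5, column mem_gb holds 78.1, so the long row (QD5, mem_gb) has reading=78.1.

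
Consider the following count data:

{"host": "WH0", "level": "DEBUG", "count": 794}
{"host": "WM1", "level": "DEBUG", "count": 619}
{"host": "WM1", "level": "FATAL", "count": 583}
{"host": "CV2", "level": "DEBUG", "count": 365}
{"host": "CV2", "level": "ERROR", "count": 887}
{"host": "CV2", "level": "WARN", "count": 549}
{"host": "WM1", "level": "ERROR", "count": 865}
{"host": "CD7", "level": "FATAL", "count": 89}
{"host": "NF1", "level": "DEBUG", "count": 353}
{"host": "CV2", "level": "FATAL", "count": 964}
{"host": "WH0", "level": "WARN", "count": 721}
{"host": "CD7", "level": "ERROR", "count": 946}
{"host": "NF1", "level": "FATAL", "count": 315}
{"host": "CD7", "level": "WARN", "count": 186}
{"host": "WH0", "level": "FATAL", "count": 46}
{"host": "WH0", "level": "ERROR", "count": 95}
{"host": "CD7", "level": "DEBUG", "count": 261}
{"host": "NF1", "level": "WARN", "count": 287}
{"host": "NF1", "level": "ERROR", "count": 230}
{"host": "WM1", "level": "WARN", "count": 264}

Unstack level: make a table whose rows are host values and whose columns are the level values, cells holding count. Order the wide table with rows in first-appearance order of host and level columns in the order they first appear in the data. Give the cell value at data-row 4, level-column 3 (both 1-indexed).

With rows in first-appearance order of host, row 4 is host=CD7. level columns in first-appearance order: DEBUG, FATAL, ERROR, WARN; column 3 is ERROR.
Long rows with host=CD7, level=ERROR: count = 946.

946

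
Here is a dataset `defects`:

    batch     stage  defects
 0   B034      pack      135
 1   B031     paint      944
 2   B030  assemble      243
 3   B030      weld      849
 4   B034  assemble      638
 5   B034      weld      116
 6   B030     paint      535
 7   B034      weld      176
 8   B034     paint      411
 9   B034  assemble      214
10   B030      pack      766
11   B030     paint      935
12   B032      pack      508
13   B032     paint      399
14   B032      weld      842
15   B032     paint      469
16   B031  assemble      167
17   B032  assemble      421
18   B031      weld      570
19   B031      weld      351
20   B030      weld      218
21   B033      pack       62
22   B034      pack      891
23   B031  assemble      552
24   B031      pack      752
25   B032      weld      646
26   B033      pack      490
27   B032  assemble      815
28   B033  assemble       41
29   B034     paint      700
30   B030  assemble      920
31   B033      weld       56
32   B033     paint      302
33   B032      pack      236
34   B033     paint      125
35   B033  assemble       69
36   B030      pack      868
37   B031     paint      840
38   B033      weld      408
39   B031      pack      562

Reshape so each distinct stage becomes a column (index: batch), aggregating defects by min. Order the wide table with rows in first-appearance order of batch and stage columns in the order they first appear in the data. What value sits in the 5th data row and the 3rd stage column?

41

With rows in first-appearance order of batch, row 5 is batch=B033. stage columns in first-appearance order: pack, paint, assemble, weld; column 3 is assemble.
Long rows with batch=B033, stage=assemble: min(41, 69) = 41.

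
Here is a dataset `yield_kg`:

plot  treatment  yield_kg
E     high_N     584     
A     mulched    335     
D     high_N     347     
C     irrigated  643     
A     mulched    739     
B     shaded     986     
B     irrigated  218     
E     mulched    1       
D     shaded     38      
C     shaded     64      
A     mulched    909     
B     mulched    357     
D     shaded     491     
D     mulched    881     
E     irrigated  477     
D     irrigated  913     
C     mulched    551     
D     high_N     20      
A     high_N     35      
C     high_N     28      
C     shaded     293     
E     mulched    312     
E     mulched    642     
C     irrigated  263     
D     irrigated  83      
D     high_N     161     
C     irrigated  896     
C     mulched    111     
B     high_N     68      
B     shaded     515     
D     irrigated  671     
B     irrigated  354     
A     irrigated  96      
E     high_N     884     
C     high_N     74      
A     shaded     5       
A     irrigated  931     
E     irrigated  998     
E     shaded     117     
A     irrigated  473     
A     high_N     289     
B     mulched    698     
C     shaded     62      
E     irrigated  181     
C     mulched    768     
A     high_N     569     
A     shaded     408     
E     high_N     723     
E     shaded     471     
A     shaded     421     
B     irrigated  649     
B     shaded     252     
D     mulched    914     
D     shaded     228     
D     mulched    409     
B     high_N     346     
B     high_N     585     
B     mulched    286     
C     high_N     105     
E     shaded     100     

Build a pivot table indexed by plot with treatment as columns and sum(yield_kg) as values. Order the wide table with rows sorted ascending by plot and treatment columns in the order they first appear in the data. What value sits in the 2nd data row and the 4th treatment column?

1753

With rows sorted ascending by plot, row 2 is plot=B. treatment columns in first-appearance order: high_N, mulched, irrigated, shaded; column 4 is shaded.
Long rows with plot=B, treatment=shaded: 986 + 515 + 252 = 1753.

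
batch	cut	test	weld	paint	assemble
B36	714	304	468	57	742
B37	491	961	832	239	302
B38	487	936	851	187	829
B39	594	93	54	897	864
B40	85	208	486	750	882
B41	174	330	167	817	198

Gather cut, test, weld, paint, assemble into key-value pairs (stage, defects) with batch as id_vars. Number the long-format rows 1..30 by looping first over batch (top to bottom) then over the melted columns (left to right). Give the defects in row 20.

30 rows total (6 × 5). Row 20: index ⌊(20-1)/5⌋ = 3 into batch → B39; (20-1) mod 5 = 4 into the melted columns → assemble.
So row 20 is (B39, assemble, 864); defects = 864.

864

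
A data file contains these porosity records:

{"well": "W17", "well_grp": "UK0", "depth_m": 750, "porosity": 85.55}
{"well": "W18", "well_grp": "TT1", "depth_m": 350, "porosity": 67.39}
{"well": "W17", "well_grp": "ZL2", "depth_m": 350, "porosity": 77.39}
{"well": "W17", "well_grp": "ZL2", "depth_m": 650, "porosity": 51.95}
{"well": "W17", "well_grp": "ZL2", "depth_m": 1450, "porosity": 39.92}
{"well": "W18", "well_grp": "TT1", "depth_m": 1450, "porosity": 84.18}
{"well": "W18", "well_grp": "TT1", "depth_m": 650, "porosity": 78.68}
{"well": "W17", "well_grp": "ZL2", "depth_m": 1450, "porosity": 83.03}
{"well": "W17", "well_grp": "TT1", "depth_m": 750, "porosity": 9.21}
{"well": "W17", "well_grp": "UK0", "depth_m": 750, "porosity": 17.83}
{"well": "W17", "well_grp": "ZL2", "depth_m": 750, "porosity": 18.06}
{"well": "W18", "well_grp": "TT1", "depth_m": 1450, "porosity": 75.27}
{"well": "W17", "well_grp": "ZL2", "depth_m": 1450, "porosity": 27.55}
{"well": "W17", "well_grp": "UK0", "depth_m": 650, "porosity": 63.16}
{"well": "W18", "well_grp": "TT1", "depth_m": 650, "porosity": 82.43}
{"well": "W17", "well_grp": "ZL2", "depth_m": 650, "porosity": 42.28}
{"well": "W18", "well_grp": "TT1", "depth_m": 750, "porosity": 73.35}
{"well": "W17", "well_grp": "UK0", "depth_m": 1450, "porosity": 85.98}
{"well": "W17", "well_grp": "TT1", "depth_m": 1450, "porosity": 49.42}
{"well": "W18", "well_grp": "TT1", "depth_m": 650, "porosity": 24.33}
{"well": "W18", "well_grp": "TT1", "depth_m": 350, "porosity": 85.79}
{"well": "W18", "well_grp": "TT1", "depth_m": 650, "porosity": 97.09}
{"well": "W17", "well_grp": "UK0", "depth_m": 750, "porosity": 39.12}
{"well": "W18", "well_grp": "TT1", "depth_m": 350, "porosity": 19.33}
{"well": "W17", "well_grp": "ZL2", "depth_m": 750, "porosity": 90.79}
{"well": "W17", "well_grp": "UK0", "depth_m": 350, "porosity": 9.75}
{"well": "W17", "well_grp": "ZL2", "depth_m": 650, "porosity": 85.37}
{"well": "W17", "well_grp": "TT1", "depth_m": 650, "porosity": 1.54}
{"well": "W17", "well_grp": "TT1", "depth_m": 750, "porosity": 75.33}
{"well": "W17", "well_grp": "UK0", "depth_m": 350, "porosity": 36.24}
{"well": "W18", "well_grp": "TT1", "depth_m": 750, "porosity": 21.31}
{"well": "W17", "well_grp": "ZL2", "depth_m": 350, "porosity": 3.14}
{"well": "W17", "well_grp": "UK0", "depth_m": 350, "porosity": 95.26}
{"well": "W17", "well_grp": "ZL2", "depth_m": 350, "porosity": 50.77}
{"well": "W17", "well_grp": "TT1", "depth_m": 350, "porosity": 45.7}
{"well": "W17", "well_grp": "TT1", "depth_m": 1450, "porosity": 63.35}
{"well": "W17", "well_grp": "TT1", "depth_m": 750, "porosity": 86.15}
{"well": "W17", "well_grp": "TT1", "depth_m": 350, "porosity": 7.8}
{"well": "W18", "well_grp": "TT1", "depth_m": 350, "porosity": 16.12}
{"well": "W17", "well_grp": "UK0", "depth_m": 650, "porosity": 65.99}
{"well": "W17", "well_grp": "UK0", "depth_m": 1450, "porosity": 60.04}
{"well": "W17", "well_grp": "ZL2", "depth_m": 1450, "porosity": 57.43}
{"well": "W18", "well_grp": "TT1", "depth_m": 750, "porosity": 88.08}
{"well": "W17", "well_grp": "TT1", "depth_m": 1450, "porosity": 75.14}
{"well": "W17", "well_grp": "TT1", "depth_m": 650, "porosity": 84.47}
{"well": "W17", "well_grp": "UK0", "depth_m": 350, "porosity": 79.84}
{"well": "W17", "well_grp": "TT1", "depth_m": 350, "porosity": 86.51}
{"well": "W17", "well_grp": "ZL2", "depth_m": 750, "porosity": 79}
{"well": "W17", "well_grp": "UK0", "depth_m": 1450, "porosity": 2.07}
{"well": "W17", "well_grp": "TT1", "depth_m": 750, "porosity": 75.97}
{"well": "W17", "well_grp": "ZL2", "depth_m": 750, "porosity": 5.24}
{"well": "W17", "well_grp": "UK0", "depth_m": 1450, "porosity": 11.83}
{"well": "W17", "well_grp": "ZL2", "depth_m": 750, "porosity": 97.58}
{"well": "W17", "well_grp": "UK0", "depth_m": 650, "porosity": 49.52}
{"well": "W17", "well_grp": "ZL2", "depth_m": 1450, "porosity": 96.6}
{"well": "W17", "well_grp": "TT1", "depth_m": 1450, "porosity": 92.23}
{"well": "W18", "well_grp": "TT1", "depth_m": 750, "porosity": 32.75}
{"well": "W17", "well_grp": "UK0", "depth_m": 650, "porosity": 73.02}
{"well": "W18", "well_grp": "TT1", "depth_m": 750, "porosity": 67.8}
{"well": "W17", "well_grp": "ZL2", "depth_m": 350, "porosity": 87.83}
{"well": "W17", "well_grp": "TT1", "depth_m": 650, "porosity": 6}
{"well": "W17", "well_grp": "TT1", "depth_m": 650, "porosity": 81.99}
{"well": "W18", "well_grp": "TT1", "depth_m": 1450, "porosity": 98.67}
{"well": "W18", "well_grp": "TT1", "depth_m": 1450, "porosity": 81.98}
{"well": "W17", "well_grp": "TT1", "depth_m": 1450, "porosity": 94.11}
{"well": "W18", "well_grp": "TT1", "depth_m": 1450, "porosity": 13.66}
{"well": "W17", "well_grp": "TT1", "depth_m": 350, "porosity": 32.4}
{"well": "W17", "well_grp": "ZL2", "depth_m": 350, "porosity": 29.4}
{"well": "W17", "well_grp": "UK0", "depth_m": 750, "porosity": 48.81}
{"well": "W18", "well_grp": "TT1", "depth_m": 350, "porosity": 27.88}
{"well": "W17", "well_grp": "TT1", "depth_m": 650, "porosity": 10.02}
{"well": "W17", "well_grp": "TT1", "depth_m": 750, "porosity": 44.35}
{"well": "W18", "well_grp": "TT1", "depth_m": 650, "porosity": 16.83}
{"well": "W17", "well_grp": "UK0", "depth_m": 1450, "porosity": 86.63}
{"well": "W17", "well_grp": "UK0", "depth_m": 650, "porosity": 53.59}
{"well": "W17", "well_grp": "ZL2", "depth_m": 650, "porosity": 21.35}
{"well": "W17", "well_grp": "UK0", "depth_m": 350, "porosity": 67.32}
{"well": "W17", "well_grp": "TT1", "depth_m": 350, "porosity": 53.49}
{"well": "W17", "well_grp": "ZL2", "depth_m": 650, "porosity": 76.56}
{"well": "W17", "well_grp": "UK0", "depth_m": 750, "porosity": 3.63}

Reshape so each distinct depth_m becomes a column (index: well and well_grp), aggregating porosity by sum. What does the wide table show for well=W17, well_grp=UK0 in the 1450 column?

Rows with well=W17, well_grp=UK0 and depth_m=1450: porosity values are 85.98, 60.04, 2.07, 11.83, 86.63.
85.98 + 60.04 + 2.07 + 11.83 + 86.63 = 246.55.

246.55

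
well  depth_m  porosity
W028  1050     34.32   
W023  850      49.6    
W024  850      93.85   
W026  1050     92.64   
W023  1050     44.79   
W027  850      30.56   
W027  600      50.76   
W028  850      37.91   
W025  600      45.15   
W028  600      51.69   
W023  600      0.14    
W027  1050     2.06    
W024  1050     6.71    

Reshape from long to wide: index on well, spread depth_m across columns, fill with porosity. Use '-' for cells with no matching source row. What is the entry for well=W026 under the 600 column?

No long-format row has well=W026 and depth_m=600, so the cell is -.

-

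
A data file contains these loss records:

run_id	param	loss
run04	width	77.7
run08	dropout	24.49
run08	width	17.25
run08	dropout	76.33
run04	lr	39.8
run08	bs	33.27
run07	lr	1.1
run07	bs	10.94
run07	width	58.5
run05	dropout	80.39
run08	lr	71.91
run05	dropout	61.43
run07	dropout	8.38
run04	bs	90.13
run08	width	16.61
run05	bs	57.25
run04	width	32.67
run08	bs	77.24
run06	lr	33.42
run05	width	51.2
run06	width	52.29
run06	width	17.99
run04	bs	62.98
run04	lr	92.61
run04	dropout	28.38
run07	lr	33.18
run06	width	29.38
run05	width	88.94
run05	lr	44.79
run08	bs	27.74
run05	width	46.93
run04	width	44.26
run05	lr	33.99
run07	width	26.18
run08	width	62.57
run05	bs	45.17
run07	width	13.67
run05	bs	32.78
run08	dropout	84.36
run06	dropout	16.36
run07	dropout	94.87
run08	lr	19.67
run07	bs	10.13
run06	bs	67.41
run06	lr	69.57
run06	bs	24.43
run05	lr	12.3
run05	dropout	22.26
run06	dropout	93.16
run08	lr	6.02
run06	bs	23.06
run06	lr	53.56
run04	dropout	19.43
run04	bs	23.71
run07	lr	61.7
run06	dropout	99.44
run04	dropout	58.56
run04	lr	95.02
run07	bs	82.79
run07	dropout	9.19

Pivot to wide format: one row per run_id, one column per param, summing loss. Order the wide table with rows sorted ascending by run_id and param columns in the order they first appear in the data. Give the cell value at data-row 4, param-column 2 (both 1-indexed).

With rows sorted ascending by run_id, row 4 is run_id=run07. param columns in first-appearance order: width, dropout, lr, bs; column 2 is dropout.
Long rows with run_id=run07, param=dropout: 8.38 + 94.87 + 9.19 = 112.44.

112.44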